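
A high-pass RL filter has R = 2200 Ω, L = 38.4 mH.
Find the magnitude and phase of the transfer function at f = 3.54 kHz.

Step 1 — Angular frequency: ω = 2π·3540 = 2.224e+04 rad/s.
Step 2 — Transfer function: H(jω) = jωL/(R + jωL).
Step 3 — Numerator jωL = j·854.1; denominator R + jωL = 2200 + j854.1.
Step 4 — H = 0.131 + j0.3374.
Step 5 — Magnitude: |H| = 0.3619 (-8.8 dB); phase: φ = 68.8°.

|H| = 0.3619 (-8.8 dB), φ = 68.8°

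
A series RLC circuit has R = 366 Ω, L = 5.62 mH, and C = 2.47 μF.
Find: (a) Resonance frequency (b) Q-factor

Step 1 — Resonance condition Im(Z)=0 gives ω₀ = 1/√(LC).
Step 2 — ω₀ = 1/√(0.00562·2.47e-06) = 8488 rad/s.
Step 3 — f₀ = ω₀/(2π) = 1351 Hz.
Step 4 — Series Q: Q = ω₀L/R = 8488·0.00562/366 = 0.1303.

(a) f₀ = 1351 Hz  (b) Q = 0.1303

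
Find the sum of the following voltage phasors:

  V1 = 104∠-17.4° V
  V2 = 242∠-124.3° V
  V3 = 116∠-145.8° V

Step 1 — Convert each phasor to rectangular form:
  V1 = 104·(cos(-17.4°) + j·sin(-17.4°)) = 99.24 - j31.1 V
  V2 = 242·(cos(-124.3°) + j·sin(-124.3°)) = -136.4 - j199.9 V
  V3 = 116·(cos(-145.8°) + j·sin(-145.8°)) = -95.94 - j65.2 V
Step 2 — Sum components: V_total = -133.1 - j296.2 V.
Step 3 — Convert to polar: |V_total| = 324.7 V, ∠V_total = -114.2°.

V_total = 324.7∠-114.2° V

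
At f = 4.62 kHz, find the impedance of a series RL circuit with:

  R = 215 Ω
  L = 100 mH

Step 1 — Angular frequency: ω = 2π·f = 2π·4620 = 2.903e+04 rad/s.
Step 2 — Component impedances:
  R: Z = R = 215 Ω
  L: Z = jωL = j·2.903e+04·0.1 = 0 + j2903 Ω
Step 3 — Series combination: Z_total = R + L = 215 + j2903 Ω = 2911∠85.8° Ω.

Z = 215 + j2903 Ω = 2911∠85.8° Ω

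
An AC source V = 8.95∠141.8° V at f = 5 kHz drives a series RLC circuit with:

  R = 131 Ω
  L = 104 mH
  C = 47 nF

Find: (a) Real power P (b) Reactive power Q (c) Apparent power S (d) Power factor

Step 1 — Angular frequency: ω = 2π·f = 2π·5000 = 3.142e+04 rad/s.
Step 2 — Component impedances:
  R: Z = R = 131 Ω
  L: Z = jωL = j·3.142e+04·0.104 = 0 + j3267 Ω
  C: Z = 1/(jωC) = -j/(ω·C) = 0 - j677.3 Ω
Step 3 — Series combination: Z_total = R + L + C = 131 + j2590 Ω = 2593∠87.1° Ω.
Step 4 — Source phasor: V = 8.95∠141.8° V = -7.033 + j5.535 V.
Step 5 — Current: I = V / Z = 0.001995 + j0.002816 A = 0.003451∠54.7° A.
Step 6 — Complex power: S = V·I* = 0.00156 + j0.03085 VA.
Step 7 — Real power: P = Re(S) = 0.00156 W.
Step 8 — Reactive power: Q = Im(S) = 0.03085 VAR.
Step 9 — Apparent power: |S| = 0.03089 VA.
Step 10 — Power factor: PF = P/|S| = 0.05051 (lagging).

(a) P = 0.00156 W  (b) Q = 0.03085 VAR  (c) S = 0.03089 VA  (d) PF = 0.05051 (lagging)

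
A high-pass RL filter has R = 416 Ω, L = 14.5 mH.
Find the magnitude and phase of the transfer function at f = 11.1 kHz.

Step 1 — Angular frequency: ω = 2π·1.11e+04 = 6.974e+04 rad/s.
Step 2 — Transfer function: H(jω) = jωL/(R + jωL).
Step 3 — Numerator jωL = j·1011; denominator R + jωL = 416 + j1011.
Step 4 — H = 0.8553 + j0.3518.
Step 5 — Magnitude: |H| = 0.9248 (-0.7 dB); phase: φ = 22.4°.

|H| = 0.9248 (-0.7 dB), φ = 22.4°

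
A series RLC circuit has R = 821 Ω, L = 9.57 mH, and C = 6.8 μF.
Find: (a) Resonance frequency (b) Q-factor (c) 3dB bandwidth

Step 1 — Resonance: ω₀ = 1/√(LC) = 1/√(0.00957·6.8e-06) = 3920 rad/s.
Step 2 — f₀ = ω₀/(2π) = 623.9 Hz.
Step 3 — Series Q: Q = ω₀L/R = 3920·0.00957/821 = 0.04569.
Step 4 — Bandwidth: Δω = ω₀/Q = 8.579e+04 rad/s; BW = Δω/(2π) = 1.365e+04 Hz.

(a) f₀ = 623.9 Hz  (b) Q = 0.04569  (c) BW = 1.365e+04 Hz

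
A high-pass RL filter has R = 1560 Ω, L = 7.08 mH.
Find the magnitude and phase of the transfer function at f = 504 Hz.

Step 1 — Angular frequency: ω = 2π·504 = 3167 rad/s.
Step 2 — Transfer function: H(jω) = jωL/(R + jωL).
Step 3 — Numerator jωL = j·22.42; denominator R + jωL = 1560 + j22.42.
Step 4 — H = 0.0002065 + j0.01437.
Step 5 — Magnitude: |H| = 0.01437 (-36.9 dB); phase: φ = 89.2°.

|H| = 0.01437 (-36.9 dB), φ = 89.2°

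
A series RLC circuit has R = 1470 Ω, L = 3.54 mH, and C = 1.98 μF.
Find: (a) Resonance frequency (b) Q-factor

Step 1 — Resonance condition Im(Z)=0 gives ω₀ = 1/√(LC).
Step 2 — ω₀ = 1/√(0.00354·1.98e-06) = 1.194e+04 rad/s.
Step 3 — f₀ = ω₀/(2π) = 1901 Hz.
Step 4 — Series Q: Q = ω₀L/R = 1.194e+04·0.00354/1470 = 0.02876.

(a) f₀ = 1901 Hz  (b) Q = 0.02876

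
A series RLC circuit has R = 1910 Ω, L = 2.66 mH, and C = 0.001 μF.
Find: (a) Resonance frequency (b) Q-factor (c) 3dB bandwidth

Step 1 — Resonance condition Im(Z)=0 gives ω₀ = 1/√(LC).
Step 2 — ω₀ = 1/√(0.00266·1e-09) = 6.131e+05 rad/s.
Step 3 — f₀ = ω₀/(2π) = 9.758e+04 Hz.
Step 4 — Series Q: Q = ω₀L/R = 6.131e+05·0.00266/1910 = 0.8539.
Step 5 — 3dB bandwidth: Δω = ω₀/Q = 7.18e+05 rad/s; BW = Δω/(2π) = 1.143e+05 Hz.

(a) f₀ = 9.758e+04 Hz  (b) Q = 0.8539  (c) BW = 1.143e+05 Hz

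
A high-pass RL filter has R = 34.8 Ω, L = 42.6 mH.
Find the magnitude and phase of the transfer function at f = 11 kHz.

Step 1 — Angular frequency: ω = 2π·1.1e+04 = 6.912e+04 rad/s.
Step 2 — Transfer function: H(jω) = jωL/(R + jωL).
Step 3 — Numerator jωL = j·2944; denominator R + jωL = 34.8 + j2944.
Step 4 — H = 0.9999 + j0.01182.
Step 5 — Magnitude: |H| = 0.9999 (-0.0 dB); phase: φ = 0.7°.

|H| = 0.9999 (-0.0 dB), φ = 0.7°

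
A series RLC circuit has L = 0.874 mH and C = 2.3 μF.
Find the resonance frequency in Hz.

Step 1 — Resonance condition Im(Z)=0 gives ω₀ = 1/√(LC).
Step 2 — ω₀ = 1/√(0.000874·2.3e-06) = 2.23e+04 rad/s.
Step 3 — f₀ = ω₀/(2π) = 3550 Hz.

f₀ = 3550 Hz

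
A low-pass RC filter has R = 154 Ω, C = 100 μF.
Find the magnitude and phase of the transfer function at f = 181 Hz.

Step 1 — Angular frequency: ω = 2π·181 = 1137 rad/s.
Step 2 — Transfer function: H(jω) = 1/(1 + jωRC).
Step 3 — Denominator: 1 + jωRC = 1 + j·1137·154·0.0001 = 1 + j17.51.
Step 4 — H = 0.00325 - j0.05691.
Step 5 — Magnitude: |H| = 0.05701 (-24.9 dB); phase: φ = -86.7°.

|H| = 0.05701 (-24.9 dB), φ = -86.7°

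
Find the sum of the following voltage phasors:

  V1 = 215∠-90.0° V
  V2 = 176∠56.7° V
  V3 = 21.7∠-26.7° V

Step 1 — Convert each phasor to rectangular form:
  V1 = 215·(cos(-90.0°) + j·sin(-90.0°)) = 0 - j215 V
  V2 = 176·(cos(56.7°) + j·sin(56.7°)) = 96.63 + j147.1 V
  V3 = 21.7·(cos(-26.7°) + j·sin(-26.7°)) = 19.39 - j9.75 V
Step 2 — Sum components: V_total = 116 - j77.65 V.
Step 3 — Convert to polar: |V_total| = 139.6 V, ∠V_total = -33.8°.

V_total = 139.6∠-33.8° V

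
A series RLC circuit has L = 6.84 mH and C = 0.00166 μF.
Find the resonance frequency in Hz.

Step 1 — Resonance condition Im(Z)=0 gives ω₀ = 1/√(LC).
Step 2 — ω₀ = 1/√(0.00684·1.66e-09) = 2.968e+05 rad/s.
Step 3 — f₀ = ω₀/(2π) = 4.723e+04 Hz.

f₀ = 4.723e+04 Hz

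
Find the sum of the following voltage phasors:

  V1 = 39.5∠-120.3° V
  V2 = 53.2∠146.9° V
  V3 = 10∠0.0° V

Step 1 — Convert each phasor to rectangular form:
  V1 = 39.5·(cos(-120.3°) + j·sin(-120.3°)) = -19.93 - j34.1 V
  V2 = 53.2·(cos(146.9°) + j·sin(146.9°)) = -44.57 + j29.05 V
  V3 = 10·(cos(0.0°) + j·sin(0.0°)) = 10 V
Step 2 — Sum components: V_total = -54.5 - j5.051 V.
Step 3 — Convert to polar: |V_total| = 54.73 V, ∠V_total = -174.7°.

V_total = 54.73∠-174.7° V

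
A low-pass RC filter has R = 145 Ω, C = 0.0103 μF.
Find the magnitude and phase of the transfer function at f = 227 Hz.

Step 1 — Angular frequency: ω = 2π·227 = 1426 rad/s.
Step 2 — Transfer function: H(jω) = 1/(1 + jωRC).
Step 3 — Denominator: 1 + jωRC = 1 + j·1426·145·1.03e-08 = 1 + j0.00213.
Step 4 — H = 1 - j0.00213.
Step 5 — Magnitude: |H| = 1 (-0.0 dB); phase: φ = -0.1°.

|H| = 1 (-0.0 dB), φ = -0.1°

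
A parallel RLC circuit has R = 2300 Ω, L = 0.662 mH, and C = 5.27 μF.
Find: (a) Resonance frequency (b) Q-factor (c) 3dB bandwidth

Step 1 — Resonance: ω₀ = 1/√(LC) = 1/√(0.000662·5.27e-06) = 1.693e+04 rad/s.
Step 2 — f₀ = ω₀/(2π) = 2695 Hz.
Step 3 — Parallel Q: Q = R/(ω₀L) = 2300/(1.693e+04·0.000662) = 205.2.
Step 4 — Bandwidth: Δω = ω₀/Q = 82.5 rad/s; BW = Δω/(2π) = 13.13 Hz.

(a) f₀ = 2695 Hz  (b) Q = 205.2  (c) BW = 13.13 Hz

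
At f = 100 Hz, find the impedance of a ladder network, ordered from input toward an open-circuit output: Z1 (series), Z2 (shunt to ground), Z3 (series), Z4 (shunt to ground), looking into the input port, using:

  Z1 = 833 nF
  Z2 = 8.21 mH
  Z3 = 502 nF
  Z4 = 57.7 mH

Step 1 — Angular frequency: ω = 2π·f = 2π·100 = 628.3 rad/s.
Step 2 — Component impedances:
  Z1: Z = 1/(jωC) = -j/(ω·C) = 0 - j1911 Ω
  Z2: Z = jωL = j·628.3·0.00821 = 0 + j5.158 Ω
  Z3: Z = 1/(jωC) = -j/(ω·C) = 0 - j3170 Ω
  Z4: Z = jωL = j·628.3·0.0577 = 0 + j36.25 Ω
Step 3 — Ladder network (open output): work backward from the far end, alternating series and parallel combinations. Z_in = 0 - j1905 Ω = 1905∠-90.0° Ω.

Z = 0 - j1905 Ω = 1905∠-90.0° Ω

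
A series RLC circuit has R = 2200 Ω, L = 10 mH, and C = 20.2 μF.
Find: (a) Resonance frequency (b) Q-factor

Step 1 — Resonance condition Im(Z)=0 gives ω₀ = 1/√(LC).
Step 2 — ω₀ = 1/√(0.01·2.02e-05) = 2225 rad/s.
Step 3 — f₀ = ω₀/(2π) = 354.1 Hz.
Step 4 — Series Q: Q = ω₀L/R = 2225·0.01/2200 = 0.01011.

(a) f₀ = 354.1 Hz  (b) Q = 0.01011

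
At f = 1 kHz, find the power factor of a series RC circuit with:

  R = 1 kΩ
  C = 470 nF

Step 1 — Angular frequency: ω = 2π·f = 2π·1000 = 6283 rad/s.
Step 2 — Component impedances:
  R: Z = R = 1000 Ω
  C: Z = 1/(jωC) = -j/(ω·C) = 0 - j338.6 Ω
Step 3 — Series combination: Z_total = R + C = 1000 - j338.6 Ω = 1056∠-18.7° Ω.
Step 4 — Power factor: PF = cos(φ) = Re(Z)/|Z| = 1000/1055.78 = 0.9472.
Step 5 — Type: Im(Z) = -338.6 ⇒ leading (phase φ = -18.7°).

PF = 0.9472 (leading, φ = -18.7°)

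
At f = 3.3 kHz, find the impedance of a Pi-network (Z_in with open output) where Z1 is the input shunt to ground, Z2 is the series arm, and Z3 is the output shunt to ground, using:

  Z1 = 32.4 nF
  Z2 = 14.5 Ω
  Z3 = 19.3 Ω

Step 1 — Angular frequency: ω = 2π·f = 2π·3300 = 2.073e+04 rad/s.
Step 2 — Component impedances:
  Z1: Z = 1/(jωC) = -j/(ω·C) = 0 - j1489 Ω
  Z2: Z = R = 14.5 Ω
  Z3: Z = R = 19.3 Ω
Step 3 — With open output, the series arm Z2 and the output shunt Z3 appear in series to ground: Z2 + Z3 = 33.8 Ω.
Step 4 — Parallel with input shunt Z1: Z_in = Z1 || (Z2 + Z3) = 33.78 - j0.7671 Ω = 33.79∠-1.3° Ω.

Z = 33.78 - j0.7671 Ω = 33.79∠-1.3° Ω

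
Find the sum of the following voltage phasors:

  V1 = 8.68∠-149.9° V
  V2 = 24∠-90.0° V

Step 1 — Convert each phasor to rectangular form:
  V1 = 8.68·(cos(-149.9°) + j·sin(-149.9°)) = -7.51 - j4.353 V
  V2 = 24·(cos(-90.0°) + j·sin(-90.0°)) = 0 - j24 V
Step 2 — Sum components: V_total = -7.51 - j28.35 V.
Step 3 — Convert to polar: |V_total| = 29.33 V, ∠V_total = -104.8°.

V_total = 29.33∠-104.8° V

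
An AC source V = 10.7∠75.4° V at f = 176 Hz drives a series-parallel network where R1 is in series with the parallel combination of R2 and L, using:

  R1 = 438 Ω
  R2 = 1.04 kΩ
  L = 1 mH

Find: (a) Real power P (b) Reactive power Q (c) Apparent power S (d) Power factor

Step 1 — Angular frequency: ω = 2π·f = 2π·176 = 1106 rad/s.
Step 2 — Component impedances:
  R1: Z = R = 438 Ω
  R2: Z = R = 1040 Ω
  L: Z = jωL = j·1106·0.001 = 0 + j1.106 Ω
Step 3 — Parallel branch: R2 || L = 1/(1/R2 + 1/L) = 0.001176 + j1.106 Ω.
Step 4 — Series with R1: Z_total = R1 + (R2 || L) = 438 + j1.106 Ω = 438∠0.1° Ω.
Step 5 — Source phasor: V = 10.7∠75.4° V = 2.697 + j10.35 V.
Step 6 — Current: I = V / Z = 0.006217 + j0.02362 A = 0.02443∠75.3° A.
Step 7 — Complex power: S = V·I* = 0.2614 + j0.0006599 VA.
Step 8 — Real power: P = Re(S) = 0.2614 W.
Step 9 — Reactive power: Q = Im(S) = 0.0006599 VAR.
Step 10 — Apparent power: |S| = 0.2614 VA.
Step 11 — Power factor: PF = P/|S| = 1 (lagging).

(a) P = 0.2614 W  (b) Q = 0.0006599 VAR  (c) S = 0.2614 VA  (d) PF = 1 (lagging)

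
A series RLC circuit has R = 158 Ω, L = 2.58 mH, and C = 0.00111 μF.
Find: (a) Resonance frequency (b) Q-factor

Step 1 — Resonance condition Im(Z)=0 gives ω₀ = 1/√(LC).
Step 2 — ω₀ = 1/√(0.00258·1.11e-09) = 5.909e+05 rad/s.
Step 3 — f₀ = ω₀/(2π) = 9.405e+04 Hz.
Step 4 — Series Q: Q = ω₀L/R = 5.909e+05·0.00258/158 = 9.649.

(a) f₀ = 9.405e+04 Hz  (b) Q = 9.649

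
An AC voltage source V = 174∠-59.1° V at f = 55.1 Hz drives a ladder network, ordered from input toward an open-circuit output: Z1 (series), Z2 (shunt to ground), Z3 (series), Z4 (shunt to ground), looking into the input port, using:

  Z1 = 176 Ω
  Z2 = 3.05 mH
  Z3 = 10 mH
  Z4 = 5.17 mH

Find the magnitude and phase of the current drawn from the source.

Step 1 — Angular frequency: ω = 2π·f = 2π·55.1 = 346.2 rad/s.
Step 2 — Component impedances:
  Z1: Z = R = 176 Ω
  Z2: Z = jωL = j·346.2·0.00305 = 0 + j1.056 Ω
  Z3: Z = jωL = j·346.2·0.01 = 0 + j3.462 Ω
  Z4: Z = jωL = j·346.2·0.00517 = 0 + j1.79 Ω
Step 3 — Ladder network (open output): work backward from the far end, alternating series and parallel combinations. Z_in = 176 + j0.8792 Ω = 176∠0.3° Ω.
Step 4 — Source phasor: V = 174∠-59.1° V = 89.36 - j149.3 V.
Step 5 — Ohm's law: I = V / Z_total = (89.36 - j149.3) / (176 + j0.8792) = 0.5035 - j0.8508 A.
Step 6 — Convert to polar: |I| = 0.9886 A, ∠I = -59.4°.

I = 0.9886∠-59.4° A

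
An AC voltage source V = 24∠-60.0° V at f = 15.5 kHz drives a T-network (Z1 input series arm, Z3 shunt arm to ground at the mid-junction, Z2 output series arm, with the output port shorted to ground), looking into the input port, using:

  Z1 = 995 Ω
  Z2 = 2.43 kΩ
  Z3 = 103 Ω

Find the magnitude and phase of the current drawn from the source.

Step 1 — Angular frequency: ω = 2π·f = 2π·1.55e+04 = 9.739e+04 rad/s.
Step 2 — Component impedances:
  Z1: Z = R = 995 Ω
  Z2: Z = R = 2430 Ω
  Z3: Z = R = 103 Ω
Step 3 — With the output port shorted to ground, the output series arm Z2 runs from the junction to ground; the shunt arm Z3 also runs from the junction to ground. They appear in parallel: Z3 || Z2 = 98.81 Ω.
Step 4 — Series with input arm Z1: Z_in = Z1 + (Z3 || Z2) = 1094 Ω = 1094∠0.0° Ω.
Step 5 — Source phasor: V = 24∠-60.0° V = 12 - j20.78 V.
Step 6 — Ohm's law: I = V / Z_total = (12 - j20.78) / (1094) = 0.01097 - j0.019 A.
Step 7 — Convert to polar: |I| = 0.02194 A, ∠I = -60.0°.

I = 0.02194∠-60.0° A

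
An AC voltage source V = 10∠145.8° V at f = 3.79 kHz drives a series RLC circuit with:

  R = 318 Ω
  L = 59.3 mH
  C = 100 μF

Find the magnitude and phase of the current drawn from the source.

Step 1 — Angular frequency: ω = 2π·f = 2π·3790 = 2.381e+04 rad/s.
Step 2 — Component impedances:
  R: Z = R = 318 Ω
  L: Z = jωL = j·2.381e+04·0.0593 = 0 + j1412 Ω
  C: Z = 1/(jωC) = -j/(ω·C) = 0 - j0.4199 Ω
Step 3 — Series combination: Z_total = R + L + C = 318 + j1412 Ω = 1447∠77.3° Ω.
Step 4 — Source phasor: V = 10∠145.8° V = -8.271 + j5.621 V.
Step 5 — Ohm's law: I = V / Z_total = (-8.271 + j5.621) / (318 + j1412) = 0.002533 + j0.006429 A.
Step 6 — Convert to polar: |I| = 0.00691 A, ∠I = 68.5°.

I = 0.00691∠68.5° A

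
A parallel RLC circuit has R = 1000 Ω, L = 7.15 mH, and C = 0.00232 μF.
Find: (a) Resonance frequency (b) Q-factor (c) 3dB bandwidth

Step 1 — Resonance: ω₀ = 1/√(LC) = 1/√(0.00715·2.32e-09) = 2.455e+05 rad/s.
Step 2 — f₀ = ω₀/(2π) = 3.908e+04 Hz.
Step 3 — Parallel Q: Q = R/(ω₀L) = 1000/(2.455e+05·0.00715) = 0.5696.
Step 4 — Bandwidth: Δω = ω₀/Q = 4.31e+05 rad/s; BW = Δω/(2π) = 6.86e+04 Hz.

(a) f₀ = 3.908e+04 Hz  (b) Q = 0.5696  (c) BW = 6.86e+04 Hz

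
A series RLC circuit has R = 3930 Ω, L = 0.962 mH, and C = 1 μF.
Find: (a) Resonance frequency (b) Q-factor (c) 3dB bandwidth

Step 1 — Resonance: ω₀ = 1/√(LC) = 1/√(0.000962·1e-06) = 3.224e+04 rad/s.
Step 2 — f₀ = ω₀/(2π) = 5131 Hz.
Step 3 — Series Q: Q = ω₀L/R = 3.224e+04·0.000962/3930 = 0.007892.
Step 4 — Bandwidth: Δω = ω₀/Q = 4.085e+06 rad/s; BW = Δω/(2π) = 6.502e+05 Hz.

(a) f₀ = 5131 Hz  (b) Q = 0.007892  (c) BW = 6.502e+05 Hz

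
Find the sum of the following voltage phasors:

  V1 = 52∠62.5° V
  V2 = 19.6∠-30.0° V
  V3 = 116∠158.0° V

Step 1 — Convert each phasor to rectangular form:
  V1 = 52·(cos(62.5°) + j·sin(62.5°)) = 24.01 + j46.12 V
  V2 = 19.6·(cos(-30.0°) + j·sin(-30.0°)) = 16.97 - j9.8 V
  V3 = 116·(cos(158.0°) + j·sin(158.0°)) = -107.6 + j43.45 V
Step 2 — Sum components: V_total = -66.57 + j79.78 V.
Step 3 — Convert to polar: |V_total| = 103.9 V, ∠V_total = 129.8°.

V_total = 103.9∠129.8° V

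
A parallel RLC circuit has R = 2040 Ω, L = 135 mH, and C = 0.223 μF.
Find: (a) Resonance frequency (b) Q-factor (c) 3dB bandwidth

Step 1 — Resonance: ω₀ = 1/√(LC) = 1/√(0.135·2.23e-07) = 5763 rad/s.
Step 2 — f₀ = ω₀/(2π) = 917.3 Hz.
Step 3 — Parallel Q: Q = R/(ω₀L) = 2040/(5763·0.135) = 2.622.
Step 4 — Bandwidth: Δω = ω₀/Q = 2198 rad/s; BW = Δω/(2π) = 349.9 Hz.

(a) f₀ = 917.3 Hz  (b) Q = 2.622  (c) BW = 349.9 Hz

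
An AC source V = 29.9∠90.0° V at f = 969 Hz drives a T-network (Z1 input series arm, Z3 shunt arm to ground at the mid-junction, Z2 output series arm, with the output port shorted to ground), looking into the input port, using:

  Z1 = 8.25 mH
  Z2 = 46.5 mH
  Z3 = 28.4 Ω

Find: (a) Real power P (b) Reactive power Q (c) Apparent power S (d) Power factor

Step 1 — Angular frequency: ω = 2π·f = 2π·969 = 6088 rad/s.
Step 2 — Component impedances:
  Z1: Z = jωL = j·6088·0.00825 = 0 + j50.23 Ω
  Z2: Z = jωL = j·6088·0.0465 = 0 + j283.1 Ω
  Z3: Z = R = 28.4 Ω
Step 3 — With the output port shorted to ground, the output series arm Z2 runs from the junction to ground; the shunt arm Z3 also runs from the junction to ground. They appear in parallel: Z3 || Z2 = 28.12 + j2.821 Ω.
Step 4 — Series with input arm Z1: Z_in = Z1 + (Z3 || Z2) = 28.12 + j53.05 Ω = 60.04∠62.1° Ω.
Step 5 — Source phasor: V = 29.9∠90.0° V = 0 + j29.9 V.
Step 6 — Current: I = V / Z = 0.44 + j0.2332 A = 0.498∠27.9° A.
Step 7 — Complex power: S = V·I* = 6.973 + j13.16 VA.
Step 8 — Real power: P = Re(S) = 6.973 W.
Step 9 — Reactive power: Q = Im(S) = 13.16 VAR.
Step 10 — Apparent power: |S| = 14.89 VA.
Step 11 — Power factor: PF = P/|S| = 0.4683 (lagging).

(a) P = 6.973 W  (b) Q = 13.16 VAR  (c) S = 14.89 VA  (d) PF = 0.4683 (lagging)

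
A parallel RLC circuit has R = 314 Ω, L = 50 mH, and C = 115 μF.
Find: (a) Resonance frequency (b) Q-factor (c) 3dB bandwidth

Step 1 — Resonance: ω₀ = 1/√(LC) = 1/√(0.05·0.000115) = 417 rad/s.
Step 2 — f₀ = ω₀/(2π) = 66.37 Hz.
Step 3 — Parallel Q: Q = R/(ω₀L) = 314/(417·0.05) = 15.06.
Step 4 — Bandwidth: Δω = ω₀/Q = 27.69 rad/s; BW = Δω/(2π) = 4.408 Hz.

(a) f₀ = 66.37 Hz  (b) Q = 15.06  (c) BW = 4.408 Hz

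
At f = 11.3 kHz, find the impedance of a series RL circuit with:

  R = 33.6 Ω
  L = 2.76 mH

Step 1 — Angular frequency: ω = 2π·f = 2π·1.13e+04 = 7.1e+04 rad/s.
Step 2 — Component impedances:
  R: Z = R = 33.6 Ω
  L: Z = jωL = j·7.1e+04·0.00276 = 0 + j196 Ω
Step 3 — Series combination: Z_total = R + L = 33.6 + j196 Ω = 198.8∠80.3° Ω.

Z = 33.6 + j196 Ω = 198.8∠80.3° Ω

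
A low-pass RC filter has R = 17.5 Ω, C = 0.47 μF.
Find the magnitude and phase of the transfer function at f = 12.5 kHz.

Step 1 — Angular frequency: ω = 2π·1.25e+04 = 7.854e+04 rad/s.
Step 2 — Transfer function: H(jω) = 1/(1 + jωRC).
Step 3 — Denominator: 1 + jωRC = 1 + j·7.854e+04·17.5·4.7e-07 = 1 + j0.646.
Step 4 — H = 0.7056 - j0.4558.
Step 5 — Magnitude: |H| = 0.84 (-1.5 dB); phase: φ = -32.9°.

|H| = 0.84 (-1.5 dB), φ = -32.9°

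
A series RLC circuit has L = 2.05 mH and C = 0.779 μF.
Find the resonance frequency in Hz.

Step 1 — Resonance condition Im(Z)=0 gives ω₀ = 1/√(LC).
Step 2 — ω₀ = 1/√(0.00205·7.79e-07) = 2.502e+04 rad/s.
Step 3 — f₀ = ω₀/(2π) = 3983 Hz.

f₀ = 3983 Hz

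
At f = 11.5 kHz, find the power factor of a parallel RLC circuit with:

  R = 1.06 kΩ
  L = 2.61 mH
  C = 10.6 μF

Step 1 — Angular frequency: ω = 2π·f = 2π·1.15e+04 = 7.226e+04 rad/s.
Step 2 — Component impedances:
  R: Z = R = 1060 Ω
  L: Z = jωL = j·7.226e+04·0.00261 = 0 + j188.6 Ω
  C: Z = 1/(jωC) = -j/(ω·C) = 0 - j1.306 Ω
Step 3 — Parallel combination: 1/Z_total = 1/R + 1/L + 1/C; Z_total = 0.001631 - j1.315 Ω = 1.315∠-89.9° Ω.
Step 4 — Power factor: PF = cos(φ) = Re(Z)/|Z| = 0.001631/1.315 = 0.00124.
Step 5 — Type: Im(Z) = -1.315 ⇒ leading (phase φ = -89.9°).

PF = 0.00124 (leading, φ = -89.9°)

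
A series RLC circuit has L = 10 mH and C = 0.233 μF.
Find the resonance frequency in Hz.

Step 1 — Resonance condition Im(Z)=0 gives ω₀ = 1/√(LC).
Step 2 — ω₀ = 1/√(0.01·2.33e-07) = 2.072e+04 rad/s.
Step 3 — f₀ = ω₀/(2π) = 3297 Hz.

f₀ = 3297 Hz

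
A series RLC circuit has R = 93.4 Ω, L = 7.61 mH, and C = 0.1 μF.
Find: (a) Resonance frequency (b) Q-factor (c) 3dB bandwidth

Step 1 — Resonance: ω₀ = 1/√(LC) = 1/√(0.00761·1e-07) = 3.625e+04 rad/s.
Step 2 — f₀ = ω₀/(2π) = 5769 Hz.
Step 3 — Series Q: Q = ω₀L/R = 3.625e+04·0.00761/93.4 = 2.954.
Step 4 — Bandwidth: Δω = ω₀/Q = 1.227e+04 rad/s; BW = Δω/(2π) = 1953 Hz.

(a) f₀ = 5769 Hz  (b) Q = 2.954  (c) BW = 1953 Hz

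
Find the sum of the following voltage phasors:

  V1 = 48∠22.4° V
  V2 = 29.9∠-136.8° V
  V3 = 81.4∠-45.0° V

Step 1 — Convert each phasor to rectangular form:
  V1 = 48·(cos(22.4°) + j·sin(22.4°)) = 44.38 + j18.29 V
  V2 = 29.9·(cos(-136.8°) + j·sin(-136.8°)) = -21.8 - j20.47 V
  V3 = 81.4·(cos(-45.0°) + j·sin(-45.0°)) = 57.56 - j57.56 V
Step 2 — Sum components: V_total = 80.14 - j59.74 V.
Step 3 — Convert to polar: |V_total| = 99.95 V, ∠V_total = -36.7°.

V_total = 99.95∠-36.7° V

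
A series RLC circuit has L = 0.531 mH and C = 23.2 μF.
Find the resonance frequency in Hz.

Step 1 — Resonance condition Im(Z)=0 gives ω₀ = 1/√(LC).
Step 2 — ω₀ = 1/√(0.000531·2.32e-05) = 9010 rad/s.
Step 3 — f₀ = ω₀/(2π) = 1434 Hz.

f₀ = 1434 Hz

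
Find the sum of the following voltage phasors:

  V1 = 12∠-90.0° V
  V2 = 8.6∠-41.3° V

Step 1 — Convert each phasor to rectangular form:
  V1 = 12·(cos(-90.0°) + j·sin(-90.0°)) = 0 - j12 V
  V2 = 8.6·(cos(-41.3°) + j·sin(-41.3°)) = 6.461 - j5.676 V
Step 2 — Sum components: V_total = 6.461 - j17.68 V.
Step 3 — Convert to polar: |V_total| = 18.82 V, ∠V_total = -69.9°.

V_total = 18.82∠-69.9° V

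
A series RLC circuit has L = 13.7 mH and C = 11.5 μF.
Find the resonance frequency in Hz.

Step 1 — Resonance condition Im(Z)=0 gives ω₀ = 1/√(LC).
Step 2 — ω₀ = 1/√(0.0137·1.15e-05) = 2519 rad/s.
Step 3 — f₀ = ω₀/(2π) = 401 Hz.

f₀ = 401 Hz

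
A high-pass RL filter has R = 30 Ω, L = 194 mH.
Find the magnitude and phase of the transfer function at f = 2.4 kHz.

Step 1 — Angular frequency: ω = 2π·2400 = 1.508e+04 rad/s.
Step 2 — Transfer function: H(jω) = jωL/(R + jωL).
Step 3 — Numerator jωL = j·2925; denominator R + jωL = 30 + j2925.
Step 4 — H = 0.9999 + j0.01025.
Step 5 — Magnitude: |H| = 0.9999 (-0.0 dB); phase: φ = 0.6°.

|H| = 0.9999 (-0.0 dB), φ = 0.6°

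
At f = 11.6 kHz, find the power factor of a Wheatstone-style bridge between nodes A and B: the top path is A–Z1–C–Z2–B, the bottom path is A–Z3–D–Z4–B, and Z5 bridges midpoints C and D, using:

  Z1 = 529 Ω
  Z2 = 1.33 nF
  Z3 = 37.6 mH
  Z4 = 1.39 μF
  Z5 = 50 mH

Step 1 — Angular frequency: ω = 2π·f = 2π·1.16e+04 = 7.288e+04 rad/s.
Step 2 — Component impedances:
  Z1: Z = R = 529 Ω
  Z2: Z = 1/(jωC) = -j/(ω·C) = 0 - j1.032e+04 Ω
  Z3: Z = jωL = j·7.288e+04·0.0376 = 0 + j2740 Ω
  Z4: Z = 1/(jωC) = -j/(ω·C) = 0 - j9.871 Ω
  Z5: Z = jωL = j·7.288e+04·0.05 = 0 + j3644 Ω
Step 3 — Bridge requires nodal analysis (the Z5 bridge couples midpoints C and D, so the two paths cannot be reduced to a simple series/parallel combination). Setting node B to ground and injecting 1 A at node A, the 3-node admittance system at A, C, D solves to V_A = Z_AB = 56.67 + j1834 Ω = 1835∠88.2° Ω.
Step 4 — Power factor: PF = cos(φ) = Re(Z)/|Z| = 56.674/1834.5 = 0.03089.
Step 5 — Type: Im(Z) = 1834 ⇒ lagging (phase φ = 88.2°).

PF = 0.03089 (lagging, φ = 88.2°)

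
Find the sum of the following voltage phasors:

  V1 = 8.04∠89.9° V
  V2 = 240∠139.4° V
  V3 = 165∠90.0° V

Step 1 — Convert each phasor to rectangular form:
  V1 = 8.04·(cos(89.9°) + j·sin(89.9°)) = 0.01403 + j8.04 V
  V2 = 240·(cos(139.4°) + j·sin(139.4°)) = -182.2 + j156.2 V
  V3 = 165·(cos(90.0°) + j·sin(90.0°)) = 0 + j165 V
Step 2 — Sum components: V_total = -182.2 + j329.2 V.
Step 3 — Convert to polar: |V_total| = 376.3 V, ∠V_total = 119.0°.

V_total = 376.3∠119.0° V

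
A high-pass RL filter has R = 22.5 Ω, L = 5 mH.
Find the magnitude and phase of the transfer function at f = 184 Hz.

Step 1 — Angular frequency: ω = 2π·184 = 1156 rad/s.
Step 2 — Transfer function: H(jω) = jωL/(R + jωL).
Step 3 — Numerator jωL = j·5.781; denominator R + jωL = 22.5 + j5.781.
Step 4 — H = 0.06192 + j0.241.
Step 5 — Magnitude: |H| = 0.2488 (-12.1 dB); phase: φ = 75.6°.

|H| = 0.2488 (-12.1 dB), φ = 75.6°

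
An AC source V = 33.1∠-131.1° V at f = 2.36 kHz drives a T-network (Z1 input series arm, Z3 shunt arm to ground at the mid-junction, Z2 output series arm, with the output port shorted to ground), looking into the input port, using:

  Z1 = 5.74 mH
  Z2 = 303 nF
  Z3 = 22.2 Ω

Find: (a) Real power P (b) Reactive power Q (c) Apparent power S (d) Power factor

Step 1 — Angular frequency: ω = 2π·f = 2π·2360 = 1.483e+04 rad/s.
Step 2 — Component impedances:
  Z1: Z = jωL = j·1.483e+04·0.00574 = 0 + j85.11 Ω
  Z2: Z = 1/(jωC) = -j/(ω·C) = 0 - j222.6 Ω
  Z3: Z = R = 22.2 Ω
Step 3 — With the output port shorted to ground, the output series arm Z2 runs from the junction to ground; the shunt arm Z3 also runs from the junction to ground. They appear in parallel: Z3 || Z2 = 21.98 - j2.193 Ω.
Step 4 — Series with input arm Z1: Z_in = Z1 + (Z3 || Z2) = 21.98 + j82.92 Ω = 85.79∠75.2° Ω.
Step 5 — Source phasor: V = 33.1∠-131.1° V = -21.76 - j24.94 V.
Step 6 — Current: I = V / Z = -0.346 + j0.1707 A = 0.3858∠153.7° A.
Step 7 — Complex power: S = V·I* = 3.272 + j12.35 VA.
Step 8 — Real power: P = Re(S) = 3.272 W.
Step 9 — Reactive power: Q = Im(S) = 12.35 VAR.
Step 10 — Apparent power: |S| = 12.77 VA.
Step 11 — Power factor: PF = P/|S| = 0.2562 (lagging).

(a) P = 3.272 W  (b) Q = 12.35 VAR  (c) S = 12.77 VA  (d) PF = 0.2562 (lagging)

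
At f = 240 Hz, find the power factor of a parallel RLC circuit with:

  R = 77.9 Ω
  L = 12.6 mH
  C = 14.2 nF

Step 1 — Angular frequency: ω = 2π·f = 2π·240 = 1508 rad/s.
Step 2 — Component impedances:
  R: Z = R = 77.9 Ω
  L: Z = jωL = j·1508·0.0126 = 0 + j19 Ω
  C: Z = 1/(jωC) = -j/(ω·C) = 0 - j4.67e+04 Ω
Step 3 — Parallel combination: 1/Z_total = 1/R + 1/L + 1/C; Z_total = 4.377 + j17.94 Ω = 18.47∠76.3° Ω.
Step 4 — Power factor: PF = cos(φ) = Re(Z)/|Z| = 4.3775/18.466 = 0.2371.
Step 5 — Type: Im(Z) = 17.94 ⇒ lagging (phase φ = 76.3°).

PF = 0.2371 (lagging, φ = 76.3°)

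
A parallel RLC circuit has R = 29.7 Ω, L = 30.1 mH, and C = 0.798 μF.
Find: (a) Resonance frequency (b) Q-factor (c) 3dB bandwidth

Step 1 — Resonance: ω₀ = 1/√(LC) = 1/√(0.0301·7.98e-07) = 6452 rad/s.
Step 2 — f₀ = ω₀/(2π) = 1027 Hz.
Step 3 — Parallel Q: Q = R/(ω₀L) = 29.7/(6452·0.0301) = 0.1529.
Step 4 — Bandwidth: Δω = ω₀/Q = 4.219e+04 rad/s; BW = Δω/(2π) = 6715 Hz.

(a) f₀ = 1027 Hz  (b) Q = 0.1529  (c) BW = 6715 Hz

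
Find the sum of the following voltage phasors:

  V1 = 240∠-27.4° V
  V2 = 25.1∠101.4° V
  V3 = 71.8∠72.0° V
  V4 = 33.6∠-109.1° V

Step 1 — Convert each phasor to rectangular form:
  V1 = 240·(cos(-27.4°) + j·sin(-27.4°)) = 213.1 - j110.4 V
  V2 = 25.1·(cos(101.4°) + j·sin(101.4°)) = -4.961 + j24.6 V
  V3 = 71.8·(cos(72.0°) + j·sin(72.0°)) = 22.19 + j68.29 V
  V4 = 33.6·(cos(-109.1°) + j·sin(-109.1°)) = -10.99 - j31.75 V
Step 2 — Sum components: V_total = 219.3 - j49.31 V.
Step 3 — Convert to polar: |V_total| = 224.8 V, ∠V_total = -12.7°.

V_total = 224.8∠-12.7° V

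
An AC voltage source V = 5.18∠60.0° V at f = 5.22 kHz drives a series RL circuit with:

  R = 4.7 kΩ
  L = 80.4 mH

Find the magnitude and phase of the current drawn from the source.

Step 1 — Angular frequency: ω = 2π·f = 2π·5220 = 3.28e+04 rad/s.
Step 2 — Component impedances:
  R: Z = R = 4700 Ω
  L: Z = jωL = j·3.28e+04·0.0804 = 0 + j2637 Ω
Step 3 — Series combination: Z_total = R + L = 4700 + j2637 Ω = 5389∠29.3° Ω.
Step 4 — Source phasor: V = 5.18∠60.0° V = 2.59 + j4.486 V.
Step 5 — Ohm's law: I = V / Z_total = (2.59 + j4.486) / (4700 + j2637) = 0.0008264 + j0.0004908 A.
Step 6 — Convert to polar: |I| = 0.0009612 A, ∠I = 30.7°.

I = 0.0009612∠30.7° A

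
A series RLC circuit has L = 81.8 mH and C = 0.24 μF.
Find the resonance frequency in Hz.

Step 1 — Resonance condition Im(Z)=0 gives ω₀ = 1/√(LC).
Step 2 — ω₀ = 1/√(0.0818·2.4e-07) = 7137 rad/s.
Step 3 — f₀ = ω₀/(2π) = 1136 Hz.

f₀ = 1136 Hz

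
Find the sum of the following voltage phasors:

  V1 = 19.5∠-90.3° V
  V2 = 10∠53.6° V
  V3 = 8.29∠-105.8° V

Step 1 — Convert each phasor to rectangular form:
  V1 = 19.5·(cos(-90.3°) + j·sin(-90.3°)) = -0.1021 - j19.5 V
  V2 = 10·(cos(53.6°) + j·sin(53.6°)) = 5.934 + j8.049 V
  V3 = 8.29·(cos(-105.8°) + j·sin(-105.8°)) = -2.257 - j7.977 V
Step 2 — Sum components: V_total = 3.575 - j19.43 V.
Step 3 — Convert to polar: |V_total| = 19.75 V, ∠V_total = -79.6°.

V_total = 19.75∠-79.6° V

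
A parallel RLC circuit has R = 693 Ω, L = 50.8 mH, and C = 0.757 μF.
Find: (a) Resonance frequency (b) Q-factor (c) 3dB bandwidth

Step 1 — Resonance: ω₀ = 1/√(LC) = 1/√(0.0508·7.57e-07) = 5099 rad/s.
Step 2 — f₀ = ω₀/(2π) = 811.6 Hz.
Step 3 — Parallel Q: Q = R/(ω₀L) = 693/(5099·0.0508) = 2.675.
Step 4 — Bandwidth: Δω = ω₀/Q = 1906 rad/s; BW = Δω/(2π) = 303.4 Hz.

(a) f₀ = 811.6 Hz  (b) Q = 2.675  (c) BW = 303.4 Hz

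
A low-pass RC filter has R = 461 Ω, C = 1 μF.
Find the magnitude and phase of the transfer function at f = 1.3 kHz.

Step 1 — Angular frequency: ω = 2π·1300 = 8168 rad/s.
Step 2 — Transfer function: H(jω) = 1/(1 + jωRC).
Step 3 — Denominator: 1 + jωRC = 1 + j·8168·461·1e-06 = 1 + j3.766.
Step 4 — H = 0.06588 - j0.2481.
Step 5 — Magnitude: |H| = 0.2567 (-11.8 dB); phase: φ = -75.1°.

|H| = 0.2567 (-11.8 dB), φ = -75.1°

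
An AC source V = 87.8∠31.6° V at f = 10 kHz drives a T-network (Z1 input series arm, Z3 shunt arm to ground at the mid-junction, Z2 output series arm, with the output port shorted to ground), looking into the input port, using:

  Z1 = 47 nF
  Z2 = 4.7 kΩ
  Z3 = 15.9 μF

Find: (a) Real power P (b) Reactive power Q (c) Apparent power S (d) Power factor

Step 1 — Angular frequency: ω = 2π·f = 2π·1e+04 = 6.283e+04 rad/s.
Step 2 — Component impedances:
  Z1: Z = 1/(jωC) = -j/(ω·C) = 0 - j338.6 Ω
  Z2: Z = R = 4700 Ω
  Z3: Z = 1/(jωC) = -j/(ω·C) = 0 - j1.001 Ω
Step 3 — With the output port shorted to ground, the output series arm Z2 runs from the junction to ground; the shunt arm Z3 also runs from the junction to ground. They appear in parallel: Z3 || Z2 = 0.0002132 - j1.001 Ω.
Step 4 — Series with input arm Z1: Z_in = Z1 + (Z3 || Z2) = 0.0002132 - j339.6 Ω = 339.6∠-90.0° Ω.
Step 5 — Source phasor: V = 87.8∠31.6° V = 74.78 + j46.01 V.
Step 6 — Current: I = V / Z = -0.1355 + j0.2202 A = 0.2585∠121.6° A.
Step 7 — Complex power: S = V·I* = 1.425e-05 - j22.7 VA.
Step 8 — Real power: P = Re(S) = 1.425e-05 W.
Step 9 — Reactive power: Q = Im(S) = -22.7 VAR.
Step 10 — Apparent power: |S| = 22.7 VA.
Step 11 — Power factor: PF = P/|S| = 6.277e-07 (leading).

(a) P = 1.425e-05 W  (b) Q = -22.7 VAR  (c) S = 22.7 VA  (d) PF = 6.277e-07 (leading)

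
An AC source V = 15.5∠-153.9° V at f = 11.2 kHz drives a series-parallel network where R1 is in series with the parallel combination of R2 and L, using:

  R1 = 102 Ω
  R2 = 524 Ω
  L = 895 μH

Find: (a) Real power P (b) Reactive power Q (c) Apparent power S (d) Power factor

Step 1 — Angular frequency: ω = 2π·f = 2π·1.12e+04 = 7.037e+04 rad/s.
Step 2 — Component impedances:
  R1: Z = R = 102 Ω
  R2: Z = R = 524 Ω
  L: Z = jωL = j·7.037e+04·0.000895 = 0 + j62.98 Ω
Step 3 — Parallel branch: R2 || L = 1/(1/R2 + 1/L) = 7.462 + j62.09 Ω.
Step 4 — Series with R1: Z_total = R1 + (R2 || L) = 109.5 + j62.09 Ω = 125.8∠29.6° Ω.
Step 5 — Source phasor: V = 15.5∠-153.9° V = -13.92 - j6.819 V.
Step 6 — Current: I = V / Z = -0.1229 + j0.007436 A = 0.1232∠176.5° A.
Step 7 — Complex power: S = V·I* = 1.661 + j0.9419 VA.
Step 8 — Real power: P = Re(S) = 1.661 W.
Step 9 — Reactive power: Q = Im(S) = 0.9419 VAR.
Step 10 — Apparent power: |S| = 1.909 VA.
Step 11 — Power factor: PF = P/|S| = 0.8698 (lagging).

(a) P = 1.661 W  (b) Q = 0.9419 VAR  (c) S = 1.909 VA  (d) PF = 0.8698 (lagging)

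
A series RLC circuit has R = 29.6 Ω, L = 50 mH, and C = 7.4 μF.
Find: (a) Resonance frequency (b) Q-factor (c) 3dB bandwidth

Step 1 — Resonance: ω₀ = 1/√(LC) = 1/√(0.05·7.4e-06) = 1644 rad/s.
Step 2 — f₀ = ω₀/(2π) = 261.6 Hz.
Step 3 — Series Q: Q = ω₀L/R = 1644·0.05/29.6 = 2.777.
Step 4 — Bandwidth: Δω = ω₀/Q = 592 rad/s; BW = Δω/(2π) = 94.22 Hz.

(a) f₀ = 261.6 Hz  (b) Q = 2.777  (c) BW = 94.22 Hz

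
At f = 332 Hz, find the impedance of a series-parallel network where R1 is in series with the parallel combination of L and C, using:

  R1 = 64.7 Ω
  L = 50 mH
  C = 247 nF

Step 1 — Angular frequency: ω = 2π·f = 2π·332 = 2086 rad/s.
Step 2 — Component impedances:
  R1: Z = R = 64.7 Ω
  L: Z = jωL = j·2086·0.05 = 0 + j104.3 Ω
  C: Z = 1/(jωC) = -j/(ω·C) = 0 - j1941 Ω
Step 3 — Parallel branch: L || C = 1/(1/L + 1/C) = 0 + j110.2 Ω.
Step 4 — Series with R1: Z_total = R1 + (L || C) = 64.7 + j110.2 Ω = 127.8∠59.6° Ω.

Z = 64.7 + j110.2 Ω = 127.8∠59.6° Ω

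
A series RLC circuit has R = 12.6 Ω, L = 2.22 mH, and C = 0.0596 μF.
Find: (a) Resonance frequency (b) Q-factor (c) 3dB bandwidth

Step 1 — Resonance condition Im(Z)=0 gives ω₀ = 1/√(LC).
Step 2 — ω₀ = 1/√(0.00222·5.96e-08) = 8.694e+04 rad/s.
Step 3 — f₀ = ω₀/(2π) = 1.384e+04 Hz.
Step 4 — Series Q: Q = ω₀L/R = 8.694e+04·0.00222/12.6 = 15.32.
Step 5 — 3dB bandwidth: Δω = ω₀/Q = 5676 rad/s; BW = Δω/(2π) = 903.3 Hz.

(a) f₀ = 1.384e+04 Hz  (b) Q = 15.32  (c) BW = 903.3 Hz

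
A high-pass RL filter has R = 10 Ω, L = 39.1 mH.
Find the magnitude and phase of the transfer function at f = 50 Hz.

Step 1 — Angular frequency: ω = 2π·50 = 314.2 rad/s.
Step 2 — Transfer function: H(jω) = jωL/(R + jωL).
Step 3 — Numerator jωL = j·12.28; denominator R + jωL = 10 + j12.28.
Step 4 — H = 0.6014 + j0.4896.
Step 5 — Magnitude: |H| = 0.7755 (-2.2 dB); phase: φ = 39.1°.

|H| = 0.7755 (-2.2 dB), φ = 39.1°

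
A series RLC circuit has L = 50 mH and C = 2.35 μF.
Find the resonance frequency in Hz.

Step 1 — Resonance condition Im(Z)=0 gives ω₀ = 1/√(LC).
Step 2 — ω₀ = 1/√(0.05·2.35e-06) = 2917 rad/s.
Step 3 — f₀ = ω₀/(2π) = 464.3 Hz.

f₀ = 464.3 Hz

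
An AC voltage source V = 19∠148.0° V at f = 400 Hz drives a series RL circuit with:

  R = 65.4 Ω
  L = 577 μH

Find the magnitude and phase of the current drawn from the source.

Step 1 — Angular frequency: ω = 2π·f = 2π·400 = 2513 rad/s.
Step 2 — Component impedances:
  R: Z = R = 65.4 Ω
  L: Z = jωL = j·2513·0.000577 = 0 + j1.45 Ω
Step 3 — Series combination: Z_total = R + L = 65.4 + j1.45 Ω = 65.42∠1.3° Ω.
Step 4 — Source phasor: V = 19∠148.0° V = -16.11 + j10.07 V.
Step 5 — Ohm's law: I = V / Z_total = (-16.11 + j10.07) / (65.4 + j1.45) = -0.2428 + j0.1593 A.
Step 6 — Convert to polar: |I| = 0.2904 A, ∠I = 146.7°.

I = 0.2904∠146.7° A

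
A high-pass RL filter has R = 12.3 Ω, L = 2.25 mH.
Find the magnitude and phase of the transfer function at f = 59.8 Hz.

Step 1 — Angular frequency: ω = 2π·59.8 = 375.7 rad/s.
Step 2 — Transfer function: H(jω) = jωL/(R + jωL).
Step 3 — Numerator jωL = j·0.8454; denominator R + jωL = 12.3 + j0.8454.
Step 4 — H = 0.004702 + j0.06841.
Step 5 — Magnitude: |H| = 0.06857 (-23.3 dB); phase: φ = 86.1°.

|H| = 0.06857 (-23.3 dB), φ = 86.1°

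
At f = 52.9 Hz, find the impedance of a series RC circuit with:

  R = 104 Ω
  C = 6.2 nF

Step 1 — Angular frequency: ω = 2π·f = 2π·52.9 = 332.4 rad/s.
Step 2 — Component impedances:
  R: Z = R = 104 Ω
  C: Z = 1/(jωC) = -j/(ω·C) = 0 - j4.853e+05 Ω
Step 3 — Series combination: Z_total = R + C = 104 - j4.853e+05 Ω = 4.853e+05∠-90.0° Ω.

Z = 104 - j4.853e+05 Ω = 4.853e+05∠-90.0° Ω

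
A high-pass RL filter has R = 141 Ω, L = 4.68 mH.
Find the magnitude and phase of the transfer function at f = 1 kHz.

Step 1 — Angular frequency: ω = 2π·1000 = 6283 rad/s.
Step 2 — Transfer function: H(jω) = jωL/(R + jωL).
Step 3 — Numerator jωL = j·29.41; denominator R + jωL = 141 + j29.41.
Step 4 — H = 0.04168 + j0.1999.
Step 5 — Magnitude: |H| = 0.2042 (-13.8 dB); phase: φ = 78.2°.

|H| = 0.2042 (-13.8 dB), φ = 78.2°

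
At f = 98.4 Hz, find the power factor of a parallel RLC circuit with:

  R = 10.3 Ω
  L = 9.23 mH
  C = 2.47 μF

Step 1 — Angular frequency: ω = 2π·f = 2π·98.4 = 618.3 rad/s.
Step 2 — Component impedances:
  R: Z = R = 10.3 Ω
  L: Z = jωL = j·618.3·0.00923 = 0 + j5.707 Ω
  C: Z = 1/(jωC) = -j/(ω·C) = 0 - j654.8 Ω
Step 3 — Parallel combination: 1/Z_total = 1/R + 1/L + 1/C; Z_total = 2.452 + j4.387 Ω = 5.025∠60.8° Ω.
Step 4 — Power factor: PF = cos(φ) = Re(Z)/|Z| = 2.4517/5.0251 = 0.4879.
Step 5 — Type: Im(Z) = 4.387 ⇒ lagging (phase φ = 60.8°).

PF = 0.4879 (lagging, φ = 60.8°)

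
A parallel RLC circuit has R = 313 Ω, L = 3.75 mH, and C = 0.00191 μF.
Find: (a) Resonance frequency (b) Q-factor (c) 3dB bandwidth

Step 1 — Resonance: ω₀ = 1/√(LC) = 1/√(0.00375·1.91e-09) = 3.737e+05 rad/s.
Step 2 — f₀ = ω₀/(2π) = 5.947e+04 Hz.
Step 3 — Parallel Q: Q = R/(ω₀L) = 313/(3.737e+05·0.00375) = 0.2234.
Step 4 — Bandwidth: Δω = ω₀/Q = 1.673e+06 rad/s; BW = Δω/(2π) = 2.662e+05 Hz.

(a) f₀ = 5.947e+04 Hz  (b) Q = 0.2234  (c) BW = 2.662e+05 Hz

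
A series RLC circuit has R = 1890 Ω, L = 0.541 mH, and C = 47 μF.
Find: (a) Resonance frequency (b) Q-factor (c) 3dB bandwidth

Step 1 — Resonance: ω₀ = 1/√(LC) = 1/√(0.000541·4.7e-05) = 6271 rad/s.
Step 2 — f₀ = ω₀/(2π) = 998.1 Hz.
Step 3 — Series Q: Q = ω₀L/R = 6271·0.000541/1890 = 0.001795.
Step 4 — Bandwidth: Δω = ω₀/Q = 3.494e+06 rad/s; BW = Δω/(2π) = 5.56e+05 Hz.

(a) f₀ = 998.1 Hz  (b) Q = 0.001795  (c) BW = 5.56e+05 Hz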